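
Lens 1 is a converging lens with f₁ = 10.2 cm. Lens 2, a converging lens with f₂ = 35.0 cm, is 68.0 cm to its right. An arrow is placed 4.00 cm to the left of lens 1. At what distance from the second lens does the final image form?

65.9 cm

Lens 1: 1/d_i1 = 1/f₁ − 1/d_o1 = 1/(10.2) − 1/(4.00) = -0.1520, so d_i1 = -6.581 cm.
The intermediate image is 6.581 cm to the left of lens 1 (virtual), which is 68.0 − (-6.581) = 74.58 cm to the left of lens 2, so d_o2 = +74.58 cm.
Lens 2: 1/d_i2 = 1/f₂ − 1/d_o2 = 1/(35.0) − 1/(74.58) = 0.01516, so d_i2 = 65.9 cm.
The final image is real, 65.9 cm to the right of lens 2 (overall magnification ≈ -1.5).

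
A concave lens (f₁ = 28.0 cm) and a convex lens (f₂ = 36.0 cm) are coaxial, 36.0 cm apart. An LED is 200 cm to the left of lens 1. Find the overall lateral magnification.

f₁ = −28.0 cm (diverging).
Lens 1: 1/d_i1 = 1/(-28.0) − 1/(200) = -0.04071, so d_i1 = -24.56 cm; m₁ = −d_i1/d_o1 = +0.1228.
d_o2 = 36.0 − (-24.56) = 60.56 cm.
Lens 2: 1/d_i2 = 1/(36.0) − 1/(60.56) = 0.01127, so d_i2 = 88.77 cm; m₂ = −d_i2/d_o2 = -1.466.
m = m₁·m₂ = (+0.1228)(-1.466) = -0.180.

m = -0.180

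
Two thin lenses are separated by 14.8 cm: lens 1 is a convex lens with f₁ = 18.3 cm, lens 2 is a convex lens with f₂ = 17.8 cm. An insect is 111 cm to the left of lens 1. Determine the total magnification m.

m = -0.141

Lens 1: 1/d_i1 = 1/(18.3) − 1/(111) = 0.04564, so d_i1 = 21.91 cm; m₁ = −d_i1/d_o1 = -0.1974.
d_o2 = 14.8 − (21.91) = -7.110 cm (virtual object).
Lens 2: 1/d_i2 = 1/(17.8) − 1/(-7.110) = 0.1968, so d_i2 = 5.081 cm; m₂ = −d_i2/d_o2 = +0.7146.
m = m₁·m₂ = (-0.1974)(+0.7146) = -0.141.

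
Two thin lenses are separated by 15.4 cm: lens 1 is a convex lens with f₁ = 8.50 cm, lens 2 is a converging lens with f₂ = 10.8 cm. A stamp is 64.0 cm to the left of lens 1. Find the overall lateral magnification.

Lens 1: 1/d_i1 = 1/(8.50) − 1/(64.0) = 0.1020, so d_i1 = 9.802 cm; m₁ = −d_i1/d_o1 = -0.1532.
d_o2 = 15.4 − (9.802) = 5.598 cm.
Lens 2: 1/d_i2 = 1/(10.8) − 1/(5.598) = -0.08604, so d_i2 = -11.62 cm; m₂ = −d_i2/d_o2 = +2.076.
m = m₁·m₂ = (-0.1532)(+2.076) = -0.318.

m = -0.318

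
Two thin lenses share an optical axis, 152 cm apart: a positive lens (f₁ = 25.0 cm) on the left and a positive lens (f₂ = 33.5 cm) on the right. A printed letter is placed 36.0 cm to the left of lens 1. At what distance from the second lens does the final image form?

Lens 1: 1/d_i1 = 1/f₁ − 1/d_o1 = 1/(25.0) − 1/(36.0) = 0.01222, so d_i1 = 81.82 cm.
The intermediate image is 81.82 cm to the right of lens 1, which is 152 − (81.82) = 70.18 cm to the left of lens 2, so d_o2 = +70.18 cm.
Lens 2: 1/d_i2 = 1/f₂ − 1/d_o2 = 1/(33.5) − 1/(70.18) = 0.01560, so d_i2 = 64.1 cm.
The final image is real, 64.1 cm to the right of lens 2 (overall magnification ≈ 2.1).

64.1 cm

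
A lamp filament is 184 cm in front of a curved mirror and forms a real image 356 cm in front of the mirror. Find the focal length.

f = 121 cm (concave)

Real image ⇒ d_i = +356 cm.
1/f = 1/d_o + 1/d_i = 1/(184) + 1/(356) = 0.008244, so f = 121 cm.
Since f is positive, the curved mirror is concave.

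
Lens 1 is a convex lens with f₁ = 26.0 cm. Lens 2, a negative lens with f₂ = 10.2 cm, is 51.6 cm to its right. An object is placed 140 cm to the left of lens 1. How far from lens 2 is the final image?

Lens 1: 1/d_i1 = 1/f₁ − 1/d_o1 = 1/(26.0) − 1/(140) = 0.03132, so d_i1 = 31.93 cm.
The intermediate image is 31.93 cm to the right of lens 1, which is 51.6 − (31.93) = 19.67 cm to the left of lens 2, so d_o2 = +19.67 cm.
Lens 2 is diverging, so f₂ = −10.2 cm.
Lens 2: 1/d_i2 = 1/f₂ − 1/d_o2 = 1/(-10.2) − 1/(19.67) = -0.1489, so d_i2 = -6.72 cm.
The final image is virtual, 6.72 cm to the left of lens 2 (overall magnification ≈ -0.078).

6.72 cm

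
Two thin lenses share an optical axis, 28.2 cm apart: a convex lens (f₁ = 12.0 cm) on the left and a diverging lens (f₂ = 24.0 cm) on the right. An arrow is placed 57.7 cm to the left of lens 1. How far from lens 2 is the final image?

8.45 cm

Lens 1: 1/d_i1 = 1/f₁ − 1/d_o1 = 1/(12.0) − 1/(57.7) = 0.06600, so d_i1 = 15.15 cm.
The intermediate image is 15.15 cm to the right of lens 1, which is 28.2 − (15.15) = 13.05 cm to the left of lens 2, so d_o2 = +13.05 cm.
Lens 2 is diverging, so f₂ = −24.0 cm.
Lens 2: 1/d_i2 = 1/f₂ − 1/d_o2 = 1/(-24.0) − 1/(13.05) = -0.1183, so d_i2 = -8.45 cm.
The final image is virtual, 8.45 cm to the left of lens 2 (overall magnification ≈ -0.17).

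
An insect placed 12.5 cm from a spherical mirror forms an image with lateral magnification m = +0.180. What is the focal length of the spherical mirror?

f = -2.74 cm (convex)

m = −d_i/d_o ⇒ d_i = −m·d_o = −(+0.180)·(12.5) = -2.250 cm.
1/f = 1/d_o + 1/d_i = 1/(12.5) + 1/(-2.250) = -0.3644, so f = -2.74 cm.
Since f is negative, the spherical mirror is convex.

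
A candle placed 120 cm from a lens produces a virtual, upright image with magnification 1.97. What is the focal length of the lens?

m = −d_i/d_o ⇒ d_i = −m·d_o = −(+1.97)·(120) = -236.4 cm.
1/f = 1/d_o + 1/d_i = 1/(120) + 1/(-236.4) = 0.004103, so f = 244 cm.
Since f is positive, the lens is converging.

f = 244 cm (converging)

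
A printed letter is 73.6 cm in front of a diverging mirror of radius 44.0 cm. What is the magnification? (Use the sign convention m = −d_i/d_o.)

f = R/2 = 44.0/2 = 22.00 cm; for a diverging mirror, f = -22.00 cm.
1/d_i = 1/f − 1/d_o = 1/(-22.00) − 1/(73.6) = -0.05904, so d_i = -16.94 cm.
m = −d_i/d_o = −(-16.94)/(73.6) = +0.230.
The image is virtual, upright and reduced, behind the mirror.

m = +0.230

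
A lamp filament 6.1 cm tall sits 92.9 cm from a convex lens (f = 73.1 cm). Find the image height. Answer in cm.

1/d_i = 1/f − 1/d_o = 1/(73.10) − 1/(92.9) = 0.002916, so d_i = 343.0 cm.
m = −d_i/d_o = -3.692.
|h_i| = |m|·h_o = 3.692 × 6.1 = 22.5 cm. The image is real, inverted and enlarged, on the far side of the lens.

22.5 cm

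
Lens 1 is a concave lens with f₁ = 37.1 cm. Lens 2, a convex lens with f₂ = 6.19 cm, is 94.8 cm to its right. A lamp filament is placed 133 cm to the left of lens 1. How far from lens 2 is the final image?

Lens 1 is diverging, so f₁ = −37.1 cm.
Lens 1: 1/d_i1 = 1/f₁ − 1/d_o1 = 1/(-37.1) − 1/(133) = -0.03447, so d_i1 = -29.01 cm.
The intermediate image is 29.01 cm to the left of lens 1 (virtual), which is 94.8 − (-29.01) = 123.8 cm to the left of lens 2, so d_o2 = +123.8 cm.
Lens 2: 1/d_i2 = 1/f₂ − 1/d_o2 = 1/(6.19) − 1/(123.8) = 0.1535, so d_i2 = 6.52 cm.
The final image is real, 6.52 cm to the right of lens 2 (overall magnification ≈ -0.011).

6.52 cm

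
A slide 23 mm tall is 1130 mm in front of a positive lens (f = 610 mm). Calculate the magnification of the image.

m = -1.17

1/d_i = 1/f − 1/d_o = 1/(610.0) − 1/(1130) = 0.0007544, so d_i = 1326 mm.
m = −d_i/d_o = −(1326)/(1130) = -1.17.
The image is real, inverted and enlarged, on the far side of the lens.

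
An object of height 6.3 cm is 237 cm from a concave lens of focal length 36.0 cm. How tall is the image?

0.831 cm

For a concave lens, f = -36.0 cm.
1/d_i = 1/f − 1/d_o = 1/(-36.00) − 1/(237) = -0.03200, so d_i = -31.25 cm.
m = −d_i/d_o = +0.1319.
|h_i| = |m|·h_o = 0.1319 × 6.3 = 0.831 cm. The image is virtual, upright and reduced, on the same side as the object.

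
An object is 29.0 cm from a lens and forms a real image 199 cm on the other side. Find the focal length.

Real image ⇒ d_i = +199 cm.
1/f = 1/d_o + 1/d_i = 1/(29.0) + 1/(199) = 0.03951, so f = 25.3 cm.
Since f is positive, the lens is converging.

f = 25.3 cm (converging)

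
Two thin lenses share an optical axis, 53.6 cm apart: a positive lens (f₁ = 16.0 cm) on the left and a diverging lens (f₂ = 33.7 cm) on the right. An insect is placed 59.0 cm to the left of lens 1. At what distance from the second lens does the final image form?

Lens 1: 1/d_i1 = 1/f₁ − 1/d_o1 = 1/(16.0) − 1/(59.0) = 0.04555, so d_i1 = 21.95 cm.
The intermediate image is 21.95 cm to the right of lens 1, which is 53.6 − (21.95) = 31.65 cm to the left of lens 2, so d_o2 = +31.65 cm.
Lens 2 is diverging, so f₂ = −33.7 cm.
Lens 2: 1/d_i2 = 1/f₂ − 1/d_o2 = 1/(-33.7) − 1/(31.65) = -0.06127, so d_i2 = -16.3 cm.
The final image is virtual, 16.3 cm to the left of lens 2 (overall magnification ≈ -0.19).

16.3 cm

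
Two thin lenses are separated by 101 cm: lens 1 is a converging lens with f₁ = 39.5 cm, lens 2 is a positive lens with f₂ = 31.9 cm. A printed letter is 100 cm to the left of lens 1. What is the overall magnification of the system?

m = +5.47

Lens 1: 1/d_i1 = 1/(39.5) − 1/(100) = 0.01532, so d_i1 = 65.29 cm; m₁ = −d_i1/d_o1 = -0.6529.
d_o2 = 101 − (65.29) = 35.71 cm.
Lens 2: 1/d_i2 = 1/(31.9) − 1/(35.71) = 0.003345, so d_i2 = 299.0 cm; m₂ = −d_i2/d_o2 = -8.373.
m = m₁·m₂ = (-0.6529)(-8.373) = +5.47.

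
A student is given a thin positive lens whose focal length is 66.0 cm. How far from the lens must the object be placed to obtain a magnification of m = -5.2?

78.7 cm

m = −d_i/d_o ⇒ d_i = −m·d_o.
1/f = 1/d_o + 1/d_i = 1/d_o − 1/(m·d_o) = (1 − 1/m)/d_o, so d_o = f(1 − 1/m) = (66.00)(1 − 1/(-5.2)) = 78.7 cm.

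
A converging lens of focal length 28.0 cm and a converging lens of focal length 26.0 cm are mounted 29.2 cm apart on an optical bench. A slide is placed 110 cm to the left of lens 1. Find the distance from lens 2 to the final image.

6.33 cm

Lens 1: 1/d_i1 = 1/f₁ − 1/d_o1 = 1/(28.0) − 1/(110) = 0.02662, so d_i1 = 37.56 cm.
The intermediate image is 37.56 cm to the right of lens 1, which lies 8.360 cm to the right of lens 2 — a virtual object — so d_o2 = −8.360 cm.
Lens 2: 1/d_i2 = 1/f₂ − 1/d_o2 = 1/(26.0) − 1/(-8.360) = 0.1581, so d_i2 = 6.33 cm.
The final image is real, 6.33 cm to the right of lens 2 (overall magnification ≈ -0.26).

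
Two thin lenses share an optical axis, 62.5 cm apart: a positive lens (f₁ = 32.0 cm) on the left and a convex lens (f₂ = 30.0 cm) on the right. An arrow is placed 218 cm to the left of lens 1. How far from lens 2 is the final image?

150 cm

Lens 1: 1/d_i1 = 1/f₁ − 1/d_o1 = 1/(32.0) − 1/(218) = 0.02666, so d_i1 = 37.51 cm.
The intermediate image is 37.51 cm to the right of lens 1, which is 62.5 − (37.51) = 24.99 cm to the left of lens 2, so d_o2 = +24.99 cm.
Lens 2: 1/d_i2 = 1/f₂ − 1/d_o2 = 1/(30.0) − 1/(24.99) = -0.006683, so d_i2 = -150 cm.
The final image is virtual, 150 cm to the left of lens 2 (overall magnification ≈ -1.0).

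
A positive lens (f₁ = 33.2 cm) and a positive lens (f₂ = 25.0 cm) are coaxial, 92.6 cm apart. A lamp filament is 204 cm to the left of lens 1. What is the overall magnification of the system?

Lens 1: 1/d_i1 = 1/(33.2) − 1/(204) = 0.02522, so d_i1 = 39.65 cm; m₁ = −d_i1/d_o1 = -0.1944.
d_o2 = 92.6 − (39.65) = 52.95 cm.
Lens 2: 1/d_i2 = 1/(25.0) − 1/(52.95) = 0.02111, so d_i2 = 47.36 cm; m₂ = −d_i2/d_o2 = -0.8945.
m = m₁·m₂ = (-0.1944)(-0.8945) = +0.174.

m = +0.174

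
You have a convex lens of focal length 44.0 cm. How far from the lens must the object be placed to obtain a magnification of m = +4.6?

34.4 cm

m = −d_i/d_o ⇒ d_i = −m·d_o.
1/f = 1/d_o + 1/d_i = 1/d_o − 1/(m·d_o) = (1 − 1/m)/d_o, so d_o = f(1 − 1/m) = (44.00)(1 − 1/(+4.6)) = 34.4 cm.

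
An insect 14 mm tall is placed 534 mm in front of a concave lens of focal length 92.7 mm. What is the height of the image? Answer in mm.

2.07 mm

For a concave lens, f = -92.7 mm.
1/d_i = 1/f − 1/d_o = 1/(-92.70) − 1/(534) = -0.01266, so d_i = -78.99 mm.
m = −d_i/d_o = +0.1479.
|h_i| = |m|·h_o = 0.1479 × 14 = 2.07 mm. The image is virtual, upright and reduced, on the same side as the object.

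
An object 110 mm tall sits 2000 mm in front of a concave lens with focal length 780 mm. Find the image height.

For a concave lens, f = -780 mm.
1/d_i = 1/f − 1/d_o = 1/(-780.0) − 1/(2000) = -0.001782, so d_i = -561.2 mm.
m = −d_i/d_o = +0.2806.
|h_i| = |m|·h_o = 0.2806 × 110 = 30.9 mm. The image is virtual, upright and reduced, on the same side as the object.

30.9 mm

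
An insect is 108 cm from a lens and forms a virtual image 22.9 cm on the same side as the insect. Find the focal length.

Virtual image ⇒ d_i = −22.9 cm.
1/f = 1/d_o + 1/d_i = 1/(108) + 1/(-22.9) = -0.03441, so f = -29.1 cm.
Since f is negative, the lens is diverging.

f = -29.1 cm (diverging)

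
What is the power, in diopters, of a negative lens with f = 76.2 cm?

P = -1.31 D

For a negative lens, f = −76.2 cm.
f = -76.2 cm = -0.762 m.
P = 1/f = 1/(-0.762 m) = -1.31 D.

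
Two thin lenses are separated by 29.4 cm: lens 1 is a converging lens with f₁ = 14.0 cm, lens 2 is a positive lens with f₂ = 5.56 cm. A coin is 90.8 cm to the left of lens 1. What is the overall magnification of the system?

m = +0.139

Lens 1: 1/d_i1 = 1/(14.0) − 1/(90.8) = 0.06042, so d_i1 = 16.55 cm; m₁ = −d_i1/d_o1 = -0.1823.
d_o2 = 29.4 − (16.55) = 12.85 cm.
Lens 2: 1/d_i2 = 1/(5.56) − 1/(12.85) = 0.1020, so d_i2 = 9.801 cm; m₂ = −d_i2/d_o2 = -0.7627.
m = m₁·m₂ = (-0.1823)(-0.7627) = +0.139.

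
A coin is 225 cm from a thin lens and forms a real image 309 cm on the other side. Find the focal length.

f = 130 cm (converging)

Real image ⇒ d_i = +309 cm.
1/f = 1/d_o + 1/d_i = 1/(225) + 1/(309) = 0.007681, so f = 130 cm.
Since f is positive, the thin lens is converging.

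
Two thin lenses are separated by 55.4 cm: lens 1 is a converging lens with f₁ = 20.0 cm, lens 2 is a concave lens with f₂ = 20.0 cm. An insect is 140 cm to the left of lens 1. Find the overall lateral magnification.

Lens 1: 1/d_i1 = 1/(20.0) − 1/(140) = 0.04286, so d_i1 = 23.33 cm; m₁ = −d_i1/d_o1 = -0.1666.
d_o2 = 55.4 − (23.33) = 32.07 cm.
f₂ = −20.0 cm (diverging).
Lens 2: 1/d_i2 = 1/(-20.0) − 1/(32.07) = -0.08118, so d_i2 = -12.32 cm; m₂ = −d_i2/d_o2 = +0.3841.
m = m₁·m₂ = (-0.1666)(+0.3841) = -0.0640.

m = -0.0640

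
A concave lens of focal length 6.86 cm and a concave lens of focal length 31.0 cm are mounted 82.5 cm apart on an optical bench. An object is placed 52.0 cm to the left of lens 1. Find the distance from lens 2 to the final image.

Lens 1 is diverging, so f₁ = −6.86 cm.
Lens 1: 1/d_i1 = 1/f₁ − 1/d_o1 = 1/(-6.86) − 1/(52.0) = -0.1650, so d_i1 = -6.060 cm.
The intermediate image is 6.060 cm to the left of lens 1 (virtual), which is 82.5 − (-6.060) = 88.56 cm to the left of lens 2, so d_o2 = +88.56 cm.
Lens 2 is diverging, so f₂ = −31.0 cm.
Lens 2: 1/d_i2 = 1/f₂ − 1/d_o2 = 1/(-31.0) − 1/(88.56) = -0.04355, so d_i2 = -23.0 cm.
The final image is virtual, 23.0 cm to the left of lens 2 (overall magnification ≈ 0.030).

23.0 cm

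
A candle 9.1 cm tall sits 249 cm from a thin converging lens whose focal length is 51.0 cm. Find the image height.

2.34 cm

1/d_i = 1/f − 1/d_o = 1/(51.00) − 1/(249) = 0.01559, so d_i = 64.14 cm.
m = −d_i/d_o = -0.2576.
|h_i| = |m|·h_o = 0.2576 × 9.1 = 2.34 cm. The image is real, inverted and reduced, on the far side of the lens.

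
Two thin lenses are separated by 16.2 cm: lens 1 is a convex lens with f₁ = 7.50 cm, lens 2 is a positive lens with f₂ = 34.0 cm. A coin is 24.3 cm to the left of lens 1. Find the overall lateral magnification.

m = -0.530

Lens 1: 1/d_i1 = 1/(7.50) − 1/(24.3) = 0.09218, so d_i1 = 10.85 cm; m₁ = −d_i1/d_o1 = -0.4465.
d_o2 = 16.2 − (10.85) = 5.350 cm.
Lens 2: 1/d_i2 = 1/(34.0) − 1/(5.350) = -0.1575, so d_i2 = -6.349 cm; m₂ = −d_i2/d_o2 = +1.187.
m = m₁·m₂ = (-0.4465)(+1.187) = -0.530.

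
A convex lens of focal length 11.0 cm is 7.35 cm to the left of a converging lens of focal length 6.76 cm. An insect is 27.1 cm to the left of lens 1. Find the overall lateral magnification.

Lens 1: 1/d_i1 = 1/(11.0) − 1/(27.1) = 0.05401, so d_i1 = 18.52 cm; m₁ = −d_i1/d_o1 = -0.6834.
d_o2 = 7.35 − (18.52) = -11.17 cm (virtual object).
Lens 2: 1/d_i2 = 1/(6.76) − 1/(-11.17) = 0.2375, so d_i2 = 4.211 cm; m₂ = −d_i2/d_o2 = +0.3770.
m = m₁·m₂ = (-0.6834)(+0.3770) = -0.258.

m = -0.258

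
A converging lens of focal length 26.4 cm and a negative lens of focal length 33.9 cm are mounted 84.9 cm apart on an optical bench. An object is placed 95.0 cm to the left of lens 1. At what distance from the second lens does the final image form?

19.9 cm

Lens 1: 1/d_i1 = 1/f₁ − 1/d_o1 = 1/(26.4) − 1/(95.0) = 0.02735, so d_i1 = 36.56 cm.
The intermediate image is 36.56 cm to the right of lens 1, which is 84.9 − (36.56) = 48.34 cm to the left of lens 2, so d_o2 = +48.34 cm.
Lens 2 is diverging, so f₂ = −33.9 cm.
Lens 2: 1/d_i2 = 1/f₂ − 1/d_o2 = 1/(-33.9) − 1/(48.34) = -0.05019, so d_i2 = -19.9 cm.
The final image is virtual, 19.9 cm to the left of lens 2 (overall magnification ≈ -0.16).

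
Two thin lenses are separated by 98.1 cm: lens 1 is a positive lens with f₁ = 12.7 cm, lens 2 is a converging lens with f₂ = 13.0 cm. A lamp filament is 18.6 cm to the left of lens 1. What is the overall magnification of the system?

m = +0.621

Lens 1: 1/d_i1 = 1/(12.7) − 1/(18.6) = 0.02498, so d_i1 = 40.04 cm; m₁ = −d_i1/d_o1 = -2.153.
d_o2 = 98.1 − (40.04) = 58.06 cm.
Lens 2: 1/d_i2 = 1/(13.0) − 1/(58.06) = 0.05970, so d_i2 = 16.75 cm; m₂ = −d_i2/d_o2 = -0.2885.
m = m₁·m₂ = (-2.153)(-0.2885) = +0.621.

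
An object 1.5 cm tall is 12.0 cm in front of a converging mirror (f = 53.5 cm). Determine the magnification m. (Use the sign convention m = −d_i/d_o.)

m = +1.29

1/d_i = 1/f − 1/d_o = 1/(53.50) − 1/(12.0) = -0.06464, so d_i = -15.47 cm.
m = −d_i/d_o = −(-15.47)/(12.0) = +1.29.
The image is virtual, upright and enlarged, behind the mirror.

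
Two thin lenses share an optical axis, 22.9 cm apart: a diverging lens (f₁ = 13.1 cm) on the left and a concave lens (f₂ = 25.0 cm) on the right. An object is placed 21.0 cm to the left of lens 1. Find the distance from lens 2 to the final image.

13.8 cm

Lens 1 is diverging, so f₁ = −13.1 cm.
Lens 1: 1/d_i1 = 1/f₁ − 1/d_o1 = 1/(-13.1) − 1/(21.0) = -0.1240, so d_i1 = -8.067 cm.
The intermediate image is 8.067 cm to the left of lens 1 (virtual), which is 22.9 − (-8.067) = 30.97 cm to the left of lens 2, so d_o2 = +30.97 cm.
Lens 2 is diverging, so f₂ = −25.0 cm.
Lens 2: 1/d_i2 = 1/f₂ − 1/d_o2 = 1/(-25.0) − 1/(30.97) = -0.07229, so d_i2 = -13.8 cm.
The final image is virtual, 13.8 cm to the left of lens 2 (overall magnification ≈ 0.17).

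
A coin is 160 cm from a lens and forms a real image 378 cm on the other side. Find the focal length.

f = 112 cm (converging)

Real image ⇒ d_i = +378 cm.
1/f = 1/d_o + 1/d_i = 1/(160) + 1/(378) = 0.008896, so f = 112 cm.
Since f is positive, the lens is converging.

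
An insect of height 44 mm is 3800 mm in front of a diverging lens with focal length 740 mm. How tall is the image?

7.17 mm

For a diverging lens, f = -740 mm.
1/d_i = 1/f − 1/d_o = 1/(-740.0) − 1/(3800) = -0.001615, so d_i = -619.4 mm.
m = −d_i/d_o = +0.1630.
|h_i| = |m|·h_o = 0.1630 × 44 = 7.17 mm. The image is virtual, upright and reduced, on the same side as the object.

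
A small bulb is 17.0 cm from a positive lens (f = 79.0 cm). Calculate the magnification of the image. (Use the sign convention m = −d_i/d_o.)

m = +1.27

1/d_i = 1/f − 1/d_o = 1/(79.00) − 1/(17.0) = -0.04617, so d_i = -21.66 cm.
m = −d_i/d_o = −(-21.66)/(17.0) = +1.27.
The image is virtual, upright and enlarged, on the same side as the object.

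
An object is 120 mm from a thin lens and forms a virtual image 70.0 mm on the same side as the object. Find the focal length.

Virtual image ⇒ d_i = −70.0 mm.
1/f = 1/d_o + 1/d_i = 1/(120) + 1/(-70.0) = -0.005952, so f = -168 mm.
Since f is negative, the thin lens is diverging.

f = -168 mm (diverging)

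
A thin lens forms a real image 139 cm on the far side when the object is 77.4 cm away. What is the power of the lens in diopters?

d_i = +139 cm.
1/f = 1/d_o + 1/d_i = 1/(77.4) + 1/(139) = 0.02011 cm⁻¹.
f = 49.72 cm = 0.4972 m, so P = 1/f = +2.01 D.

P = +2.01 D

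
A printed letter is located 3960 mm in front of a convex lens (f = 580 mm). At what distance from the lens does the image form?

680 mm

Lens equation: 1/d_i = 1/f − 1/d_o = 1/(580.0) − 1/(3960) = 0.001724 − 0.0002525 = 0.001472, so d_i = 680 mm.
The image is real, inverted and reduced, on the far side of the lens.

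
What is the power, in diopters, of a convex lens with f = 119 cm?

f = 119 cm = 1.19 m.
P = 1/f = 1/(1.19 m) = +0.840 D.

P = +0.840 D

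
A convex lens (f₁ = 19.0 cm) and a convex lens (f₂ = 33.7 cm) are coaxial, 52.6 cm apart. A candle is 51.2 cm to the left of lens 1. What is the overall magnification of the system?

m = -1.76

Lens 1: 1/d_i1 = 1/(19.0) − 1/(51.2) = 0.03310, so d_i1 = 30.21 cm; m₁ = −d_i1/d_o1 = -0.5900.
d_o2 = 52.6 − (30.21) = 22.39 cm.
Lens 2: 1/d_i2 = 1/(33.7) − 1/(22.39) = -0.01499, so d_i2 = -66.71 cm; m₂ = −d_i2/d_o2 = +2.980.
m = m₁·m₂ = (-0.5900)(+2.980) = -1.76.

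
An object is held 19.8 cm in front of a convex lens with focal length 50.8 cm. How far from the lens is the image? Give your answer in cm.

32.4 cm

Lens equation: 1/s_i = 1/f − 1/s_o = 1/(50.80) − 1/(19.8) = 0.01969 − 0.05051 = -0.03082, so s_i = -32.4 cm.
The image is virtual, upright and enlarged, on the same side as the object.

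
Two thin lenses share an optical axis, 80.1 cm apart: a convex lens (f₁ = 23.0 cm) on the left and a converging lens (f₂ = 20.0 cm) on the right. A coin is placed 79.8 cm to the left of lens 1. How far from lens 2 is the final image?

34.4 cm

Lens 1: 1/d_i1 = 1/f₁ − 1/d_o1 = 1/(23.0) − 1/(79.8) = 0.03095, so d_i1 = 32.31 cm.
The intermediate image is 32.31 cm to the right of lens 1, which is 80.1 − (32.31) = 47.79 cm to the left of lens 2, so d_o2 = +47.79 cm.
Lens 2: 1/d_i2 = 1/f₂ − 1/d_o2 = 1/(20.0) − 1/(47.79) = 0.02908, so d_i2 = 34.4 cm.
The final image is real, 34.4 cm to the right of lens 2 (overall magnification ≈ 0.29).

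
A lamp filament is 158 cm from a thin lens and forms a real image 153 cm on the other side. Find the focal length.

f = 77.7 cm (converging)

Real image ⇒ d_i = +153 cm.
1/f = 1/d_o + 1/d_i = 1/(158) + 1/(153) = 0.01287, so f = 77.7 cm.
Since f is positive, the thin lens is converging.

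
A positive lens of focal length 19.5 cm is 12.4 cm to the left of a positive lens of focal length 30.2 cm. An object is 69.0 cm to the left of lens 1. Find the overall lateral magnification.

Lens 1: 1/d_i1 = 1/(19.5) − 1/(69.0) = 0.03679, so d_i1 = 27.18 cm; m₁ = −d_i1/d_o1 = -0.3939.
d_o2 = 12.4 − (27.18) = -14.78 cm (virtual object).
Lens 2: 1/d_i2 = 1/(30.2) − 1/(-14.78) = 0.1008, so d_i2 = 9.923 cm; m₂ = −d_i2/d_o2 = +0.6714.
m = m₁·m₂ = (-0.3939)(+0.6714) = -0.264.

m = -0.264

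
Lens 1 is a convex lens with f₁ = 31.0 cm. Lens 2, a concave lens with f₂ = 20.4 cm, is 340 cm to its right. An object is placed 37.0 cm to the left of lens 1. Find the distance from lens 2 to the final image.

17.9 cm

Lens 1: 1/d_i1 = 1/f₁ − 1/d_o1 = 1/(31.0) − 1/(37.0) = 0.005231, so d_i1 = 191.2 cm.
The intermediate image is 191.2 cm to the right of lens 1, which is 340 − (191.2) = 148.8 cm to the left of lens 2, so d_o2 = +148.8 cm.
Lens 2 is diverging, so f₂ = −20.4 cm.
Lens 2: 1/d_i2 = 1/f₂ − 1/d_o2 = 1/(-20.4) − 1/(148.8) = -0.05574, so d_i2 = -17.9 cm.
The final image is virtual, 17.9 cm to the left of lens 2 (overall magnification ≈ -0.62).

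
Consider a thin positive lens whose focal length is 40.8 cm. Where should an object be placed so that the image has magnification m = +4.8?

m = −d_i/d_o ⇒ d_i = −m·d_o.
1/f = 1/d_o + 1/d_i = 1/d_o − 1/(m·d_o) = (1 − 1/m)/d_o, so d_o = f(1 − 1/m) = (40.80)(1 − 1/(+4.8)) = 32.3 cm.

32.3 cm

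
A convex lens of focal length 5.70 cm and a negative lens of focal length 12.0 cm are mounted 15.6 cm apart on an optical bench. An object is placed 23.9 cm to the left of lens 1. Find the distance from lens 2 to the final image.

Lens 1: 1/d_i1 = 1/f₁ − 1/d_o1 = 1/(5.70) − 1/(23.9) = 0.1336, so d_i1 = 7.485 cm.
The intermediate image is 7.485 cm to the right of lens 1, which is 15.6 − (7.485) = 8.115 cm to the left of lens 2, so d_o2 = +8.115 cm.
Lens 2 is diverging, so f₂ = −12.0 cm.
Lens 2: 1/d_i2 = 1/f₂ − 1/d_o2 = 1/(-12.0) − 1/(8.115) = -0.2066, so d_i2 = -4.84 cm.
The final image is virtual, 4.84 cm to the left of lens 2 (overall magnification ≈ -0.19).

4.84 cm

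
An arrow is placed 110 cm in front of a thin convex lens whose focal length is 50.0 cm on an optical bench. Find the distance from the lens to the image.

Thin-lens equation: 1/v = 1/f − 1/u = 1/(50.00) − 1/(110) = 0.02000 − 0.009091 = 0.01091, so v = 91.7 cm.
The image is real, inverted and reduced, on the far side of the lens.

91.7 cm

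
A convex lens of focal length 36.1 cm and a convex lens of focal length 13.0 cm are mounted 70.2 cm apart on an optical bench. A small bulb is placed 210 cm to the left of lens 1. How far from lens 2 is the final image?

25.4 cm

Lens 1: 1/d_i1 = 1/f₁ − 1/d_o1 = 1/(36.1) − 1/(210) = 0.02294, so d_i1 = 43.59 cm.
The intermediate image is 43.59 cm to the right of lens 1, which is 70.2 − (43.59) = 26.61 cm to the left of lens 2, so d_o2 = +26.61 cm.
Lens 2: 1/d_i2 = 1/f₂ − 1/d_o2 = 1/(13.0) − 1/(26.61) = 0.03934, so d_i2 = 25.4 cm.
The final image is real, 25.4 cm to the right of lens 2 (overall magnification ≈ 0.20).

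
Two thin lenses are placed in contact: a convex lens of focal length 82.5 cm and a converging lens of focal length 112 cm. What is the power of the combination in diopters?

P₁ = 1/f₁ = 1/(0.825 m) = +1.212 D; P₂ = 1/f₂ = 1/(1.12 m) = +0.8929 D.
For thin lenses in contact, P = P₁ + P₂ = (+1.212) + (+0.8929) = +2.10 D.

P = +2.10 D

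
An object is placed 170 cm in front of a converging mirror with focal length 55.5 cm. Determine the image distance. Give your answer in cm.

82.4 cm

Mirror equation: 1/q = 1/f − 1/p = 1/(55.50) − 1/(170) = 0.01802 − 0.005882 = 0.01214, so q = 82.4 cm.
The image is real, inverted and reduced, in front of the mirror.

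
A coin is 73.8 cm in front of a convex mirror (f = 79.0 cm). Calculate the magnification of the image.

m = +0.517

For a convex mirror, f = -79.0 cm.
1/d_i = 1/f − 1/d_o = 1/(-79.00) − 1/(73.8) = -0.02621, so d_i = -38.16 cm.
m = −d_i/d_o = −(-38.16)/(73.8) = +0.517.
The image is virtual, upright and reduced, behind the mirror.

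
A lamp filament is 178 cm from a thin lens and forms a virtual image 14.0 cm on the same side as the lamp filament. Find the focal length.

f = -15.2 cm (diverging)

Virtual image ⇒ d_i = −14.0 cm.
1/f = 1/d_o + 1/d_i = 1/(178) + 1/(-14.0) = -0.06581, so f = -15.2 cm.
Since f is negative, the thin lens is diverging.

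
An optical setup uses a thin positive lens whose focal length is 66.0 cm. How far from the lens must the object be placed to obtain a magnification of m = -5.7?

77.6 cm

m = −d_i/d_o ⇒ d_i = −m·d_o.
1/f = 1/d_o + 1/d_i = 1/d_o − 1/(m·d_o) = (1 − 1/m)/d_o, so d_o = f(1 − 1/m) = (66.00)(1 − 1/(-5.7)) = 77.6 cm.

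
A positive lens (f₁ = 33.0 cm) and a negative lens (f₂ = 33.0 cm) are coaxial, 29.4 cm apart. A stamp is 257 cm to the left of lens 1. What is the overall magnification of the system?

Lens 1: 1/d_i1 = 1/(33.0) − 1/(257) = 0.02641, so d_i1 = 37.86 cm; m₁ = −d_i1/d_o1 = -0.1473.
d_o2 = 29.4 − (37.86) = -8.460 cm (virtual object).
f₂ = −33.0 cm (diverging).
Lens 2: 1/d_i2 = 1/(-33.0) − 1/(-8.460) = 0.08790, so d_i2 = 11.38 cm; m₂ = −d_i2/d_o2 = +1.345.
m = m₁·m₂ = (-0.1473)(+1.345) = -0.198.

m = -0.198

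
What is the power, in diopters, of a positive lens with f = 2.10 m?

P = +0.476 D

P = 1/f = 1/(2.10 m) = +0.476 D.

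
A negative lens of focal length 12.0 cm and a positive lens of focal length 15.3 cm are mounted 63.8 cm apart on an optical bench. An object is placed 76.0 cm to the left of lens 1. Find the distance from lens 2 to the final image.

Lens 1 is diverging, so f₁ = −12.0 cm.
Lens 1: 1/d_i1 = 1/f₁ − 1/d_o1 = 1/(-12.0) − 1/(76.0) = -0.09649, so d_i1 = -10.36 cm.
The intermediate image is 10.36 cm to the left of lens 1 (virtual), which is 63.8 − (-10.36) = 74.16 cm to the left of lens 2, so d_o2 = +74.16 cm.
Lens 2: 1/d_i2 = 1/f₂ − 1/d_o2 = 1/(15.3) − 1/(74.16) = 0.05188, so d_i2 = 19.3 cm.
The final image is real, 19.3 cm to the right of lens 2 (overall magnification ≈ -0.035).

19.3 cm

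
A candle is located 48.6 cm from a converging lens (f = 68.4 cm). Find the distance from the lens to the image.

168 cm

Lens equation: 1/q = 1/f − 1/p = 1/(68.40) − 1/(48.6) = 0.01462 − 0.02058 = -0.005956, so q = -168 cm.
The image is virtual, upright and enlarged, on the same side as the object.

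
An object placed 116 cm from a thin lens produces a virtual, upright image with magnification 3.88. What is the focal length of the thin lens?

f = 156 cm (converging)

m = −d_i/d_o ⇒ d_i = −m·d_o = −(+3.88)·(116) = -450.1 cm.
1/f = 1/d_o + 1/d_i = 1/(116) + 1/(-450.1) = 0.006399, so f = 156 cm.
Since f is positive, the thin lens is converging.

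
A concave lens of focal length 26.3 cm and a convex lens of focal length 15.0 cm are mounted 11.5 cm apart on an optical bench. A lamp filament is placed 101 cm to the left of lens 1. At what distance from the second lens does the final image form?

Lens 1 is diverging, so f₁ = −26.3 cm.
Lens 1: 1/d_i1 = 1/f₁ − 1/d_o1 = 1/(-26.3) − 1/(101) = -0.04792, so d_i1 = -20.87 cm.
The intermediate image is 20.87 cm to the left of lens 1 (virtual), which is 11.5 − (-20.87) = 32.37 cm to the left of lens 2, so d_o2 = +32.37 cm.
Lens 2: 1/d_i2 = 1/f₂ − 1/d_o2 = 1/(15.0) − 1/(32.37) = 0.03577, so d_i2 = 28.0 cm.
The final image is real, 28.0 cm to the right of lens 2 (overall magnification ≈ -0.18).

28.0 cm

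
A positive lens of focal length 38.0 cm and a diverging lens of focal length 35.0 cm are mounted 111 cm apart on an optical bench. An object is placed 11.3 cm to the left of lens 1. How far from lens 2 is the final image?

27.4 cm

Lens 1: 1/d_i1 = 1/f₁ − 1/d_o1 = 1/(38.0) − 1/(11.3) = -0.06218, so d_i1 = -16.08 cm.
The intermediate image is 16.08 cm to the left of lens 1 (virtual), which is 111 − (-16.08) = 127.1 cm to the left of lens 2, so d_o2 = +127.1 cm.
Lens 2 is diverging, so f₂ = −35.0 cm.
Lens 2: 1/d_i2 = 1/f₂ − 1/d_o2 = 1/(-35.0) − 1/(127.1) = -0.03644, so d_i2 = -27.4 cm.
The final image is virtual, 27.4 cm to the left of lens 2 (overall magnification ≈ 0.31).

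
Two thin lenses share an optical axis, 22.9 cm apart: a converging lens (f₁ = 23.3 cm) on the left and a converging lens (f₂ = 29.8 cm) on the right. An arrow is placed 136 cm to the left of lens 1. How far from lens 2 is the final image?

Lens 1: 1/d_i1 = 1/f₁ − 1/d_o1 = 1/(23.3) − 1/(136) = 0.03557, so d_i1 = 28.12 cm.
The intermediate image is 28.12 cm to the right of lens 1, which lies 5.220 cm to the right of lens 2 — a virtual object — so d_o2 = −5.220 cm.
Lens 2: 1/d_i2 = 1/f₂ − 1/d_o2 = 1/(29.8) − 1/(-5.220) = 0.2251, so d_i2 = 4.44 cm.
The final image is real, 4.44 cm to the right of lens 2 (overall magnification ≈ -0.18).

4.44 cm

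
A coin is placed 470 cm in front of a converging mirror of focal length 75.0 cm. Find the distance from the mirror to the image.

89.2 cm

Mirror equation: 1/v = 1/f − 1/u = 1/(75.00) − 1/(470) = 0.01333 − 0.002128 = 0.01121, so v = 89.2 cm.
The image is real, inverted and reduced, in front of the mirror.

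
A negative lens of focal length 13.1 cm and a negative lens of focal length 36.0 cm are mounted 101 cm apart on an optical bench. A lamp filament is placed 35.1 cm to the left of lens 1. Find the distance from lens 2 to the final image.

27.2 cm

Lens 1 is diverging, so f₁ = −13.1 cm.
Lens 1: 1/d_i1 = 1/f₁ − 1/d_o1 = 1/(-13.1) − 1/(35.1) = -0.1048, so d_i1 = -9.540 cm.
The intermediate image is 9.540 cm to the left of lens 1 (virtual), which is 101 − (-9.540) = 110.5 cm to the left of lens 2, so d_o2 = +110.5 cm.
Lens 2 is diverging, so f₂ = −36.0 cm.
Lens 2: 1/d_i2 = 1/f₂ − 1/d_o2 = 1/(-36.0) − 1/(110.5) = -0.03683, so d_i2 = -27.2 cm.
The final image is virtual, 27.2 cm to the left of lens 2 (overall magnification ≈ 0.067).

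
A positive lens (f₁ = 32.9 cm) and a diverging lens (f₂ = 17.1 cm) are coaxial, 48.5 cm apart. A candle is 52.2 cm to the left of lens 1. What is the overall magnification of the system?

m = +1.25

Lens 1: 1/d_i1 = 1/(32.9) − 1/(52.2) = 0.01124, so d_i1 = 88.98 cm; m₁ = −d_i1/d_o1 = -1.705.
d_o2 = 48.5 − (88.98) = -40.48 cm (virtual object).
f₂ = −17.1 cm (diverging).
Lens 2: 1/d_i2 = 1/(-17.1) − 1/(-40.48) = -0.03378, so d_i2 = -29.61 cm; m₂ = −d_i2/d_o2 = -0.7314.
m = m₁·m₂ = (-1.705)(-0.7314) = +1.25.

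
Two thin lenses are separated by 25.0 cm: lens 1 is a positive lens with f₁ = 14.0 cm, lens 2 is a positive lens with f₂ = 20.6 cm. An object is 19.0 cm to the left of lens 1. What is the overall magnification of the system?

Lens 1: 1/d_i1 = 1/(14.0) − 1/(19.0) = 0.01880, so d_i1 = 53.20 cm; m₁ = −d_i1/d_o1 = -2.800.
d_o2 = 25.0 − (53.20) = -28.20 cm (virtual object).
Lens 2: 1/d_i2 = 1/(20.6) − 1/(-28.20) = 0.08400, so d_i2 = 11.90 cm; m₂ = −d_i2/d_o2 = +0.4221.
m = m₁·m₂ = (-2.800)(+0.4221) = -1.18.

m = -1.18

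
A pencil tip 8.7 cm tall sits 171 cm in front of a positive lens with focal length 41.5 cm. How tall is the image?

1/d_i = 1/f − 1/d_o = 1/(41.50) − 1/(171) = 0.01825, so d_i = 54.80 cm.
m = −d_i/d_o = -0.3205.
|h_i| = |m|·h_o = 0.3205 × 8.7 = 2.79 cm. The image is real, inverted and reduced, on the far side of the lens.

2.79 cm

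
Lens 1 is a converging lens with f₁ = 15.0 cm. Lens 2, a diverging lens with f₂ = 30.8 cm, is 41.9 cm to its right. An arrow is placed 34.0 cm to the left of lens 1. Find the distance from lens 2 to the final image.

Lens 1: 1/d_i1 = 1/f₁ − 1/d_o1 = 1/(15.0) − 1/(34.0) = 0.03725, so d_i1 = 26.84 cm.
The intermediate image is 26.84 cm to the right of lens 1, which is 41.9 − (26.84) = 15.06 cm to the left of lens 2, so d_o2 = +15.06 cm.
Lens 2 is diverging, so f₂ = −30.8 cm.
Lens 2: 1/d_i2 = 1/f₂ − 1/d_o2 = 1/(-30.8) − 1/(15.06) = -0.09887, so d_i2 = -10.1 cm.
The final image is virtual, 10.1 cm to the left of lens 2 (overall magnification ≈ -0.53).

10.1 cm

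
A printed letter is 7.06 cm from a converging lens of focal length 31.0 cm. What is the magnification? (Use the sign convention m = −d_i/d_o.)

1/d_i = 1/f − 1/d_o = 1/(31.00) − 1/(7.06) = -0.1094, so d_i = -9.142 cm.
m = −d_i/d_o = −(-9.142)/(7.06) = +1.29.
The image is virtual, upright and enlarged, on the same side as the object.

m = +1.29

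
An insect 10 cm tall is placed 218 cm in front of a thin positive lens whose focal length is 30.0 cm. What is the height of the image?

1/d_i = 1/f − 1/d_o = 1/(30.00) − 1/(218) = 0.02875, so d_i = 34.79 cm.
m = −d_i/d_o = -0.1596.
|h_i| = |m|·h_o = 0.1596 × 10 = 1.60 cm. The image is real, inverted and reduced, on the far side of the lens.

1.60 cm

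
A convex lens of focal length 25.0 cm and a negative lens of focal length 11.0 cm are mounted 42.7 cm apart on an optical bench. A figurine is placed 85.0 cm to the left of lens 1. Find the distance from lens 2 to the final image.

Lens 1: 1/d_i1 = 1/f₁ − 1/d_o1 = 1/(25.0) − 1/(85.0) = 0.02824, so d_i1 = 35.42 cm.
The intermediate image is 35.42 cm to the right of lens 1, which is 42.7 − (35.42) = 7.280 cm to the left of lens 2, so d_o2 = +7.280 cm.
Lens 2 is diverging, so f₂ = −11.0 cm.
Lens 2: 1/d_i2 = 1/f₂ − 1/d_o2 = 1/(-11.0) − 1/(7.280) = -0.2283, so d_i2 = -4.38 cm.
The final image is virtual, 4.38 cm to the left of lens 2 (overall magnification ≈ -0.25).

4.38 cm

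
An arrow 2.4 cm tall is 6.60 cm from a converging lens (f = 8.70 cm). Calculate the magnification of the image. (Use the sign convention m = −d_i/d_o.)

1/d_i = 1/f − 1/d_o = 1/(8.700) − 1/(6.60) = -0.03657, so d_i = -27.34 cm.
m = −d_i/d_o = −(-27.34)/(6.60) = +4.14.
The image is virtual, upright and enlarged, on the same side as the object.

m = +4.14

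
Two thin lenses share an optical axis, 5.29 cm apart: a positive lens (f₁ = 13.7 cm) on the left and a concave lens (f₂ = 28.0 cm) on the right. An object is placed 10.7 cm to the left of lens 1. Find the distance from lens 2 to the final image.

Lens 1: 1/d_i1 = 1/f₁ − 1/d_o1 = 1/(13.7) − 1/(10.7) = -0.02047, so d_i1 = -48.86 cm.
The intermediate image is 48.86 cm to the left of lens 1 (virtual), which is 5.29 − (-48.86) = 54.15 cm to the left of lens 2, so d_o2 = +54.15 cm.
Lens 2 is diverging, so f₂ = −28.0 cm.
Lens 2: 1/d_i2 = 1/f₂ − 1/d_o2 = 1/(-28.0) − 1/(54.15) = -0.05418, so d_i2 = -18.5 cm.
The final image is virtual, 18.5 cm to the left of lens 2 (overall magnification ≈ 1.6).

18.5 cm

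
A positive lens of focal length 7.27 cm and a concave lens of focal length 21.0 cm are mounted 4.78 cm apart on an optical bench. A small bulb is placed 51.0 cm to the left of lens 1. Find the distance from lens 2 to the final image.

Lens 1: 1/d_i1 = 1/f₁ − 1/d_o1 = 1/(7.27) − 1/(51.0) = 0.1179, so d_i1 = 8.479 cm.
The intermediate image is 8.479 cm to the right of lens 1, which lies 3.699 cm to the right of lens 2 — a virtual object — so d_o2 = −3.699 cm.
Lens 2 is diverging, so f₂ = −21.0 cm.
Lens 2: 1/d_i2 = 1/f₂ − 1/d_o2 = 1/(-21.0) − 1/(-3.699) = 0.2227, so d_i2 = 4.49 cm.
The final image is real, 4.49 cm to the right of lens 2 (overall magnification ≈ -0.20).

4.49 cm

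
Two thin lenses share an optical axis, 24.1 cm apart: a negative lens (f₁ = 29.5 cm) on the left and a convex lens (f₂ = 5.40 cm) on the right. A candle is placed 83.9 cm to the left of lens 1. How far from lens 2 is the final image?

Lens 1 is diverging, so f₁ = −29.5 cm.
Lens 1: 1/d_i1 = 1/f₁ − 1/d_o1 = 1/(-29.5) − 1/(83.9) = -0.04582, so d_i1 = -21.83 cm.
The intermediate image is 21.83 cm to the left of lens 1 (virtual), which is 24.1 − (-21.83) = 45.93 cm to the left of lens 2, so d_o2 = +45.93 cm.
Lens 2: 1/d_i2 = 1/f₂ − 1/d_o2 = 1/(5.40) − 1/(45.93) = 0.1634, so d_i2 = 6.12 cm.
The final image is real, 6.12 cm to the right of lens 2 (overall magnification ≈ -0.035).

6.12 cm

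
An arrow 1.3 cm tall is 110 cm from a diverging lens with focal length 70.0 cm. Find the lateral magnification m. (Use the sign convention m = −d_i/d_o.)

m = +0.389

For a diverging lens, f = -70.0 cm.
1/d_i = 1/f − 1/d_o = 1/(-70.00) − 1/(110) = -0.02338, so d_i = -42.78 cm.
m = −d_i/d_o = −(-42.78)/(110) = +0.389.
The image is virtual, upright and reduced, on the same side as the object.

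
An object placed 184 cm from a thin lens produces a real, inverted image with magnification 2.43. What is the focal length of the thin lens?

f = 130 cm (converging)

m = −d_i/d_o ⇒ d_i = −m·d_o = −(-2.43)·(184) = 447.1 cm.
1/f = 1/d_o + 1/d_i = 1/(184) + 1/(447.1) = 0.007671, so f = 130 cm.
Since f is positive, the thin lens is converging.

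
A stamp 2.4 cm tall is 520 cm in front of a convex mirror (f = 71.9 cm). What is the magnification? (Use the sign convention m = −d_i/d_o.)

m = +0.121

For a convex mirror, f = -71.9 cm.
1/d_i = 1/f − 1/d_o = 1/(-71.90) − 1/(520) = -0.01583, so d_i = -63.17 cm.
m = −d_i/d_o = −(-63.17)/(520) = +0.121.
The image is virtual, upright and reduced, behind the mirror.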